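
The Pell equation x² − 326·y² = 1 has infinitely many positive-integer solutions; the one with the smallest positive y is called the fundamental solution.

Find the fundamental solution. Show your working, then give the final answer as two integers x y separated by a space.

d=326: √d = [18; 18,36] (ℓ=2, even), read p_1/q_1
k=0  a_k=18  p_k/q_k = 18/1
k=1  a_k=18  p_k/q_k = 325/18
fundamental: x₁=325, y₁=18  (since 105625 − 326·324 = 1)

325 18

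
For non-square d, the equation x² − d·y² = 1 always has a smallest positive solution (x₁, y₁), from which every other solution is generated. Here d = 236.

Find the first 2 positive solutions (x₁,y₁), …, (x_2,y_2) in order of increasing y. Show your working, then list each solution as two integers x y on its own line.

[15; 2,1,3,5,1,6,1,5,3,1,2,30] for √236; ℓ=12 ⇒ convergent index 11
k=0  a_k=15  p_k/q_k = 15/1
…
k=3  a_k=3  p_k/q_k = 169/11
…
k=5  a_k=1  p_k/q_k = 1060/69
k=6  a_k=6  p_k/q_k = 7251/472
…
k=10  a_k=1  p_k/q_k = 203535/13249
k=11  a_k=2  p_k/q_k = 561799/36570
fundamental: x₁=561799, y₁=36570  (since 315618116401 − 236·1337364900 = 1)
n=2: (561799,36570)∘(561799,36570) = (561799·561799+236·36570·36570, 561799·36570+36570·561799) = (631236232801,41089978860)

561799 36570
631236232801 41089978860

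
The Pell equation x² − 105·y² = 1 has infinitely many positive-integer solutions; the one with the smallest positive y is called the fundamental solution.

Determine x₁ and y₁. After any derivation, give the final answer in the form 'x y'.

d=105: √d = [10; 4,20] (ℓ=2, even), read p_1/q_1
k=0  a_k=10  p_k/q_k = 10/1
k=1  a_k=4  p_k/q_k = 41/4
(x₁, y₁) = (41, 4);  41² − 105·4² = 1 ✓

41 4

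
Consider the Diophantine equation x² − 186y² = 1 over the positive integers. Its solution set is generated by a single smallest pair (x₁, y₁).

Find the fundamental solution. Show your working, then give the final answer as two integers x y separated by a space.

d=186: √d = [13; 1,1,1,3,4,3,1,1,1,26] (ℓ=10, even), read p_9/q_9
k=0  a_k=13  p_k/q_k = 13/1
k=1  a_k=1  p_k/q_k = 14/1
k=2  a_k=1  p_k/q_k = 27/2
k=3  a_k=1  p_k/q_k = 41/3
…
k=6  a_k=3  p_k/q_k = 2073/152
k=7  a_k=1  p_k/q_k = 2714/199
k=8  a_k=1  p_k/q_k = 4787/351
k=9  a_k=1  p_k/q_k = 7501/550
→ (7501, 550).  Check: 7501²=56265001, 186·550²=56265000, difference 1.

7501 550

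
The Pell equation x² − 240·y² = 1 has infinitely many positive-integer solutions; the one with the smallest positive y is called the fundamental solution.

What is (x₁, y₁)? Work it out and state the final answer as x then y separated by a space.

d=240: √d = [15; 2,30] (ℓ=2, even), read p_1/q_1
k=0  a_k=15  p_k/q_k = 15/1
k=1  a_k=2  p_k/q_k = 31/2
(x₁, y₁) = (31, 2);  31² − 240·2² = 1 ✓

31 2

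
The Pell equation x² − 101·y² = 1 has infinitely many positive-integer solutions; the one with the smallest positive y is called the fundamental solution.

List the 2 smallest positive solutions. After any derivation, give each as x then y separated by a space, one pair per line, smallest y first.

√101 = [10; 20, …], period ℓ=1 (odd) → k=1
i=0: a=10 ⇒ p=10, q=1
i=1: a=20 ⇒ p=201, q=20
→ (201, 20).  Check: 201²=40401, 101·20²=40400, difference 1.
k=2:  x_2 = 201·201+101·20·20 = 80801,  y_2 = 201·20+20·201 = 8040

201 20
80801 8040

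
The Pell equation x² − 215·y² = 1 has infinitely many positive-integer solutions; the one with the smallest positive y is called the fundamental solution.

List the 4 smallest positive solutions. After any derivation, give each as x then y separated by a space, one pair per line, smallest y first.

44 3
3871 264
340604 23229
29969281 2043888

d=215: √d = [14; 1,1,1,28] (ℓ=4, even), read p_3/q_3
a_0=14:  p_0=14·1+0=14,  q_0=14·0+1=1
…
a_2=1:  p_2=1·15+14=29,  q_2=1·1+1=2
a_3=1:  p_3=1·29+15=44,  q_3=1·2+1=3
fundamental: x₁=44, y₁=3  (since 1936 − 215·9 = 1)
(44+3√215)^2 = 3871 + 264√215
(44+3√215)^3 = 340604 + 23229√215
(44+3√215)^4 = 29969281 + 2043888√215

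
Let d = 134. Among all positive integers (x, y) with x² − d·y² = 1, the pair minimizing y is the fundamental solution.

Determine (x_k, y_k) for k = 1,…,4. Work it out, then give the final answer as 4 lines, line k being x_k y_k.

145925 12606
42588211249 3679061100
12429369452874725 1073733982022394
3627511474778900280001 313369262649556627800

d=134: √d = [11; 1,1,2,1,3,…,1,1,22] (ℓ=14, even), read p_13/q_13
i=0: a=11 ⇒ p=11, q=1
…
i=3: a=2 ⇒ p=58, q=5
…
i=5: a=3 ⇒ p=301, q=26
i=6: a=1 ⇒ p=382, q=33
i=7: a=10 ⇒ p=4121, q=356
…
i=10: a=1 ⇒ p=22133, q=1912
i=11: a=2 ⇒ p=61896, q=5347
i=12: a=1 ⇒ p=84029, q=7259
i=13: a=1 ⇒ p=145925, q=12606
→ (145925, 12606).  Check: 145925²=21294105625, 134·12606²=21294105624, difference 1.
n=2: (145925,12606)∘(145925,12606) = (145925·145925+134·12606·12606, 145925·12606+12606·145925) = (42588211249,3679061100)
n=3: (42588211249,3679061100)∘(145925,12606) = (145925·42588211249+134·12606·3679061100, 145925·3679061100+12606·42588211249) = (12429369452874725,1073733982022394)
n=4: (12429369452874725,1073733982022394)∘(145925,12606) = (145925·12429369452874725+134·12606·1073733982022394, 145925·1073733982022394+12606·12429369452874725) = (3627511474778900280001,313369262649556627800)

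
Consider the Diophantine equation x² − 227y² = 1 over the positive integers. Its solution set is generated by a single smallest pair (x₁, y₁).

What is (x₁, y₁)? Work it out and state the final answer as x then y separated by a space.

[15; 15,30] for √227; ℓ=2 ⇒ convergent index 1
i=0: a=15 ⇒ p=15, q=1
i=1: a=15 ⇒ p=226, q=15
fundamental: x₁=226, y₁=15  (since 51076 − 227·225 = 1)

226 15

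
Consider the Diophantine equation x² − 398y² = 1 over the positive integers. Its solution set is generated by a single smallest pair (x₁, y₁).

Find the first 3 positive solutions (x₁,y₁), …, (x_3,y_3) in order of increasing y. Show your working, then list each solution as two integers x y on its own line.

399 20
318401 15960
254083599 12736060

d=398: √d = [19; 1,18,1,38] (ℓ=4, even), read p_3/q_3
i=0: a=19 ⇒ p=19, q=1
i=1: a=1 ⇒ p=20, q=1
i=2: a=18 ⇒ p=379, q=19
i=3: a=1 ⇒ p=399, q=20
(x₁, y₁) = (399, 20);  399² − 398·20² = 1 ✓
k=2:  x_2 = 399·399+398·20·20 = 318401,  y_2 = 399·20+20·399 = 15960
k=3:  x_3 = 399·318401+398·20·15960 = 254083599,  y_3 = 399·15960+20·318401 = 12736060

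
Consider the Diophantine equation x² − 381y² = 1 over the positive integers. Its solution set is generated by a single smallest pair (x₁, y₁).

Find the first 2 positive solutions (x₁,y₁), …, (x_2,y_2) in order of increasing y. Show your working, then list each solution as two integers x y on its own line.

1015 52
2060449 105560

√381 = [19; 1,1,12,1,1,38, …], period ℓ=6 (even) → k=5
step 0: (19, 1)  from 19·(1,0) + (0,1)
step 1: (20, 1)  from 1·(19,1) + (1,0)
…
step 3: (488, 25)  from 12·(39,2) + (20,1)
step 4: (527, 27)  from 1·(488,25) + (39,2)
step 5: (1015, 52)  from 1·(527,27) + (488,25)
fundamental: x₁=1015, y₁=52  (since 1030225 − 381·2704 = 1)
(x_2, y_2) = (1015·1015 + 381·52·52, 1015·52 + 52·1015) = (2060449, 105560)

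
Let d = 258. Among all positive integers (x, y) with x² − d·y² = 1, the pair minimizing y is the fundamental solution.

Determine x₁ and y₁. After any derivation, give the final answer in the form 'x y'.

257 16

[16; 16,32] for √258; ℓ=2 ⇒ convergent index 1
step 0: (16, 1)  from 16·(1,0) + (0,1)
step 1: (257, 16)  from 16·(16,1) + (1,0)
→ (257, 16).  Check: 257²=66049, 258·16²=66048, difference 1.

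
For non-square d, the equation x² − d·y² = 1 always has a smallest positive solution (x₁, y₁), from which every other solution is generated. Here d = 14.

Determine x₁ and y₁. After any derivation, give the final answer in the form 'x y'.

15 4

√14 = [3; 1,2,1,6, …], period ℓ=4 (even) → k=3
k=0  a_k=3  p_k/q_k = 3/1
k=1  a_k=1  p_k/q_k = 4/1
k=2  a_k=2  p_k/q_k = 11/3
k=3  a_k=1  p_k/q_k = 15/4
→ (15, 4).  Check: 15²=225, 14·4²=224, difference 1.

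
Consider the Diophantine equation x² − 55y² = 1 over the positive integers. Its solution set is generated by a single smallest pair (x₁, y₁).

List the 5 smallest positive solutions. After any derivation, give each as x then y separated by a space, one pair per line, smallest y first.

√55 → a₀=7, period (2,2,2,14); ℓ=4 even so k=3
i=0: a=7 ⇒ p=7, q=1
i=1: a=2 ⇒ p=15, q=2
i=2: a=2 ⇒ p=37, q=5
i=3: a=2 ⇒ p=89, q=12
(x₁, y₁) = (89, 12);  89² − 55·12² = 1 ✓
(89+12√55)^2 = 15841 + 2136√55
(89+12√55)^3 = 2819609 + 380196√55
(89+12√55)^4 = 501874561 + 67672752√55
(89+12√55)^5 = 89330852249 + 12045369660√55

89 12
15841 2136
2819609 380196
501874561 67672752
89330852249 12045369660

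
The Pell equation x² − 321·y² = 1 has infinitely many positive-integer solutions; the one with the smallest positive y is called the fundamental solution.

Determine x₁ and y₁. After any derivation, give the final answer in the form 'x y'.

[17; 1,10,1,34] for √321; ℓ=4 ⇒ convergent index 3
a_0=17:  p_0=17·1+0=17,  q_0=17·0+1=1
a_1=1:  p_1=1·17+1=18,  q_1=1·1+0=1
a_2=10:  p_2=10·18+17=197,  q_2=10·1+1=11
a_3=1:  p_3=1·197+18=215,  q_3=1·11+1=12
fundamental: x₁=215, y₁=12  (since 46225 − 321·144 = 1)

215 12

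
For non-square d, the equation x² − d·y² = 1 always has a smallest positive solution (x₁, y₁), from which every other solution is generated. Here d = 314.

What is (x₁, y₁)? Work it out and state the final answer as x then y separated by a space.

392499 22150

d=314: √d = [17; 1,2,1,1,2,1,34] (ℓ=7, odd), read p_13/q_13
step 0: (17, 1)  from 17·(1,0) + (0,1)
…
step 5: (319, 18)  from 2·(124,7) + (71,4)
…
step 7: (15381, 868)  from 34·(443,25) + (319,18)
step 8: (15824, 893)  from 1·(15381,868) + (443,25)
step 9: (47029, 2654)  from 2·(15824,893) + (15381,868)
step 10: (62853, 3547)  from 1·(47029,2654) + (15824,893)
step 11: (109882, 6201)  from 1·(62853,3547) + (47029,2654)
step 12: (282617, 15949)  from 2·(109882,6201) + (62853,3547)
step 13: (392499, 22150)  from 1·(282617,15949) + (109882,6201)
(x₁, y₁) = (392499, 22150);  392499² − 314·22150² = 1 ✓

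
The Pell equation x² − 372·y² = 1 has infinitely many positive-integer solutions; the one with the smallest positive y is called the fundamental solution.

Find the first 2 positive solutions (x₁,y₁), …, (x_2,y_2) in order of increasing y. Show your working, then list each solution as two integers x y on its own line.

12151 630
295293601 15310260

√372 → a₀=19, period (3,2,12,2,3,38); ℓ=6 even so k=5
k=0  a_k=19  p_k/q_k = 19/1
…
k=2  a_k=2  p_k/q_k = 135/7
k=3  a_k=12  p_k/q_k = 1678/87
k=4  a_k=2  p_k/q_k = 3491/181
k=5  a_k=3  p_k/q_k = 12151/630
→ (12151, 630).  Check: 12151²=147646801, 372·630²=147646800, difference 1.
n=2: (12151,630)∘(12151,630) = (12151·12151+372·630·630, 12151·630+630·12151) = (295293601,15310260)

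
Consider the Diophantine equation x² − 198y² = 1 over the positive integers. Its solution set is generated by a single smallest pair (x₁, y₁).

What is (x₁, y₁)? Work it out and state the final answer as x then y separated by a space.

√198 = [14; 14,28, …], period ℓ=2 (even) → k=1
i=0: a=14 ⇒ p=14, q=1
i=1: a=14 ⇒ p=197, q=14
fundamental: x₁=197, y₁=14  (since 38809 − 198·196 = 1)

197 14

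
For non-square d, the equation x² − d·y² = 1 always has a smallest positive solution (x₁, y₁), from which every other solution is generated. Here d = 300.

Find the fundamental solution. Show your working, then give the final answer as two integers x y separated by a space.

1351 78

d=300: √d = [17; 3,8,3,34] (ℓ=4, even), read p_3/q_3
step 0: (17, 1)  from 17·(1,0) + (0,1)
step 1: (52, 3)  from 3·(17,1) + (1,0)
step 2: (433, 25)  from 8·(52,3) + (17,1)
step 3: (1351, 78)  from 3·(433,25) + (52,3)
(x₁, y₁) = (1351, 78);  1351² − 300·78² = 1 ✓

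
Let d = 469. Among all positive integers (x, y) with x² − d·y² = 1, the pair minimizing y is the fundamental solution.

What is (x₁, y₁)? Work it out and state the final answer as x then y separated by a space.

d=469: √d = [21; 1,1,1,10,6,10,1,1,1,42] (ℓ=10, even), read p_9/q_9
a_0=21:  p_0=21·1+0=21,  q_0=21·0+1=1
a_1=1:  p_1=1·21+1=22,  q_1=1·1+0=1
…
a_7=1:  p_7=1·42923+4223=47146,  q_7=1·1982+195=2177
a_8=1:  p_8=1·47146+42923=90069,  q_8=1·2177+1982=4159
a_9=1:  p_9=1·90069+47146=137215,  q_9=1·4159+2177=6336
(x₁, y₁) = (137215, 6336);  137215² − 469·6336² = 1 ✓

137215 6336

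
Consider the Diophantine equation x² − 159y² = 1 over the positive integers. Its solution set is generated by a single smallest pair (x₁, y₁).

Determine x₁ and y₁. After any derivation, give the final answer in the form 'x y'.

√159 = [12; 1,1,1,1,3,1,1,1,1,24, …], period ℓ=10 (even) → k=9
step 0: (12, 1)  from 12·(1,0) + (0,1)
…
step 7: (517, 41)  from 1·(290,23) + (227,18)
step 8: (807, 64)  from 1·(517,41) + (290,23)
step 9: (1324, 105)  from 1·(807,64) + (517,41)
→ (1324, 105).  Check: 1324²=1752976, 159·105²=1752975, difference 1.

1324 105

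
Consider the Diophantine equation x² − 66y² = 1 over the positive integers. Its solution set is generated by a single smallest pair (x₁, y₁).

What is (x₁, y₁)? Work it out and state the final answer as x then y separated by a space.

√66 → a₀=8, period (8,16); ℓ=2 even so k=1
k=0  a_k=8  p_k/q_k = 8/1
k=1  a_k=8  p_k/q_k = 65/8
(x₁, y₁) = (65, 8);  65² − 66·8² = 1 ✓

65 8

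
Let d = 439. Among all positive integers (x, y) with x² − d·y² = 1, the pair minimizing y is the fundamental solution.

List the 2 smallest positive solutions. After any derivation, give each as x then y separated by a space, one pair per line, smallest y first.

440 21
387199 18480

[20; 1,19,1,40] for √439; ℓ=4 ⇒ convergent index 3
a_0=20:  p_0=20·1+0=20,  q_0=20·0+1=1
…
a_2=19:  p_2=19·21+20=419,  q_2=19·1+1=20
a_3=1:  p_3=1·419+21=440,  q_3=1·20+1=21
fundamental: x₁=440, y₁=21  (since 193600 − 439·441 = 1)
k=2:  x_2 = 440·440+439·21·21 = 387199,  y_2 = 440·21+21·440 = 18480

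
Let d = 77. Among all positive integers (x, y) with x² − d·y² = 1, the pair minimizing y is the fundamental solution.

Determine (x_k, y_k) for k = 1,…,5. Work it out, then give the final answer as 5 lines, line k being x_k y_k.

√77 = [8; 1,3,2,3,1,16, …], period ℓ=6 (even) → k=5
a_0=8:  p_0=8·1+0=8,  q_0=8·0+1=1
…
a_4=3:  p_4=3·79+35=272,  q_4=3·9+4=31
a_5=1:  p_5=1·272+79=351,  q_5=1·31+9=40
fundamental: x₁=351, y₁=40  (since 123201 − 77·1600 = 1)
n=2: (351,40)∘(351,40) = (351·351+77·40·40, 351·40+40·351) = (246401,28080)
n=3: (246401,28080)∘(351,40) = (351·246401+77·40·28080, 351·28080+40·246401) = (172973151,19712120)
n=4: (172973151,19712120)∘(351,40) = (351·172973151+77·40·19712120, 351·19712120+40·172973151) = (121426905601,13837880160)
n=5: (121426905601,13837880160)∘(351,40) = (351·121426905601+77·40·13837880160, 351·13837880160+40·121426905601) = (85241514758751,9714172160200)

351 40
246401 28080
172973151 19712120
121426905601 13837880160
85241514758751 9714172160200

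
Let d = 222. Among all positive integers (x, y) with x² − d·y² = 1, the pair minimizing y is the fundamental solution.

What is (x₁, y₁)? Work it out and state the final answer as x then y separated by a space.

√222 → a₀=14, period (1,8,1,28); ℓ=4 even so k=3
k=0  a_k=14  p_k/q_k = 14/1
k=1  a_k=1  p_k/q_k = 15/1
k=2  a_k=8  p_k/q_k = 134/9
k=3  a_k=1  p_k/q_k = 149/10
(x₁, y₁) = (149, 10);  149² − 222·10² = 1 ✓

149 10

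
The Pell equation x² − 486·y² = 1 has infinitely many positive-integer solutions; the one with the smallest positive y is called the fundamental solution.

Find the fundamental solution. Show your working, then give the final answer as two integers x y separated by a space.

√486 → a₀=22, period (22,44); ℓ=2 even so k=1
a_0=22:  p_0=22·1+0=22,  q_0=22·0+1=1
a_1=22:  p_1=22·22+1=485,  q_1=22·1+0=22
(x₁, y₁) = (485, 22);  485² − 486·22² = 1 ✓

485 22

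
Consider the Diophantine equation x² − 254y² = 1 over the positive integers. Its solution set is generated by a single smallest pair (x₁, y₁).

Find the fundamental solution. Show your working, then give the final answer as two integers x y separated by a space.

√254 → a₀=15, period (1,14,1,30); ℓ=4 even so k=3
k=0  a_k=15  p_k/q_k = 15/1
…
k=2  a_k=14  p_k/q_k = 239/15
k=3  a_k=1  p_k/q_k = 255/16
(x₁, y₁) = (255, 16);  255² − 254·16² = 1 ✓

255 16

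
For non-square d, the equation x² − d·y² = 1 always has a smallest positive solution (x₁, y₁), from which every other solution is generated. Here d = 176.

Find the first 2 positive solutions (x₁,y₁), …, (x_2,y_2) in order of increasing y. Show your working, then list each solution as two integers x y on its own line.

√176 → a₀=13, period (3,1,3,26); ℓ=4 even so k=3
k=0  a_k=13  p_k/q_k = 13/1
k=1  a_k=3  p_k/q_k = 40/3
k=2  a_k=1  p_k/q_k = 53/4
k=3  a_k=3  p_k/q_k = 199/15
→ (199, 15).  Check: 199²=39601, 176·15²=39600, difference 1.
k=2:  x_2 = 199·199+176·15·15 = 79201,  y_2 = 199·15+15·199 = 5970

199 15
79201 5970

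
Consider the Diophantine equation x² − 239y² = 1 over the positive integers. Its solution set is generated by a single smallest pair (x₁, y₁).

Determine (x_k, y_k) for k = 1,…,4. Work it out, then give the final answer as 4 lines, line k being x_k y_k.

[15; 2,5,1,2,4,15,4,2,1,5,2,30] for √239; ℓ=12 ⇒ convergent index 11
a_0=15:  p_0=15·1+0=15,  q_0=15·0+1=1
…
a_4=2:  p_4=2·201+170=572,  q_4=2·13+11=37
a_5=4:  p_5=4·572+201=2489,  q_5=4·37+13=161
…
a_8=2:  p_8=2·154117+37907=346141,  q_8=2·9969+2452=22390
a_9=1:  p_9=1·346141+154117=500258,  q_9=1·22390+9969=32359
a_10=5:  p_10=5·500258+346141=2847431,  q_10=5·32359+22390=184185
a_11=2:  p_11=2·2847431+500258=6195120,  q_11=2·184185+32359=400729
→ (6195120, 400729).  Check: 6195120²=38379511814400, 239·400729²=38379511814399, difference 1.
(x_2, y_2) = (6195120·6195120 + 239·400729·400729, 6195120·400729 + 400729·6195120) = (76759023628799, 4965128484960)
(x_3, y_3) = (6195120·76759023628799 + 239·400729·4965128484960, 6195120·4965128484960 + 400729·76759023628799) = (951062724926484326640, 61519133559490389671)
(x_4, y_4) = (6195120·951062724926484326640 + 239·400729·61519133559490389671, 6195120·61519133559490389671 + 400729·951062724926484326640) = (11783895416893046404284364801, 762236829394135240588726080)

6195120 400729
76759023628799 4965128484960
951062724926484326640 61519133559490389671
11783895416893046404284364801 762236829394135240588726080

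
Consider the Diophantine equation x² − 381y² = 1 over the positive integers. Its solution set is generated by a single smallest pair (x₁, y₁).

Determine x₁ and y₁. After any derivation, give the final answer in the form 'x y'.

1015 52

[19; 1,1,12,1,1,38] for √381; ℓ=6 ⇒ convergent index 5
i=0: a=19 ⇒ p=19, q=1
i=1: a=1 ⇒ p=20, q=1
…
i=4: a=1 ⇒ p=527, q=27
i=5: a=1 ⇒ p=1015, q=52
(x₁, y₁) = (1015, 52);  1015² − 381·52² = 1 ✓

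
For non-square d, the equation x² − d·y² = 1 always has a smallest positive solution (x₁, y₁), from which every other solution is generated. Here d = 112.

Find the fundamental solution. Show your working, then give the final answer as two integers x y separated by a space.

√112 → a₀=10, period (1,1,2,1,1,20); ℓ=6 even so k=5
a_0=10:  p_0=10·1+0=10,  q_0=10·0+1=1
…
a_3=2:  p_3=2·21+11=53,  q_3=2·2+1=5
a_4=1:  p_4=1·53+21=74,  q_4=1·5+2=7
a_5=1:  p_5=1·74+53=127,  q_5=1·7+5=12
(x₁, y₁) = (127, 12);  127² − 112·12² = 1 ✓

127 12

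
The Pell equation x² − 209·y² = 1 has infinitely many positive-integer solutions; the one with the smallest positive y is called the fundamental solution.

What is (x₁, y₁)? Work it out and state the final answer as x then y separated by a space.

46551 3220

√209 = [14; 2,5,3,2,3,5,2,28, …], period ℓ=8 (even) → k=7
step 0: (14, 1)  from 14·(1,0) + (0,1)
…
step 6: (21266, 1471)  from 5·(4019,278) + (1171,81)
step 7: (46551, 3220)  from 2·(21266,1471) + (4019,278)
fundamental: x₁=46551, y₁=3220  (since 2166995601 − 209·10368400 = 1)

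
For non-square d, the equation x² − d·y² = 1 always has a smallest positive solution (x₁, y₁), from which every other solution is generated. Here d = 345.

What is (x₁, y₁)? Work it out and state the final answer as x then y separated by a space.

6761 364

d=345: √d = [18; 1,1,2,1,6,1,2,1,1,36] (ℓ=10, even), read p_9/q_9
i=0: a=18 ⇒ p=18, q=1
…
i=3: a=2 ⇒ p=93, q=5
…
i=6: a=1 ⇒ p=1003, q=54
i=7: a=2 ⇒ p=2879, q=155
i=8: a=1 ⇒ p=3882, q=209
i=9: a=1 ⇒ p=6761, q=364
(x₁, y₁) = (6761, 364);  6761² − 345·364² = 1 ✓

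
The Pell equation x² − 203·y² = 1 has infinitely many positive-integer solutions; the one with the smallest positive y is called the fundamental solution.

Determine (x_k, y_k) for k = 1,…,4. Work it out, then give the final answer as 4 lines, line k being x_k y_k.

57 4
6497 456
740601 51980
84422017 5925264

√203 = [14; 4,28, …], period ℓ=2 (even) → k=1
step 0: (14, 1)  from 14·(1,0) + (0,1)
step 1: (57, 4)  from 4·(14,1) + (1,0)
→ (57, 4).  Check: 57²=3249, 203·4²=3248, difference 1.
(57+4√203)^2 = 6497 + 456√203
(57+4√203)^3 = 740601 + 51980√203
(57+4√203)^4 = 84422017 + 5925264√203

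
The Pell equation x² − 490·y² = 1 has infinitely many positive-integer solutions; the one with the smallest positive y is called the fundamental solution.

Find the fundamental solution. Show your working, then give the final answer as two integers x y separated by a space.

1039681 46968

√490 → a₀=22, period (7,2,1,4,4,4,1,2,7,44); ℓ=10 even so k=9
a_0=22:  p_0=22·1+0=22,  q_0=22·0+1=1
a_1=7:  p_1=7·22+1=155,  q_1=7·1+0=7
a_2=2:  p_2=2·155+22=332,  q_2=2·7+1=15
…
a_5=4:  p_5=4·2280+487=9607,  q_5=4·103+22=434
…
a_7=1:  p_7=1·40708+9607=50315,  q_7=1·1839+434=2273
a_8=2:  p_8=2·50315+40708=141338,  q_8=2·2273+1839=6385
a_9=7:  p_9=7·141338+50315=1039681,  q_9=7·6385+2273=46968
fundamental: x₁=1039681, y₁=46968  (since 1080936581761 − 490·2205993024 = 1)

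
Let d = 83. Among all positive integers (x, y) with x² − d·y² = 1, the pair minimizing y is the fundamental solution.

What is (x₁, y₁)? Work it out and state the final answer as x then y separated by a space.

d=83: √d = [9; 9,18] (ℓ=2, even), read p_1/q_1
step 0: (9, 1)  from 9·(1,0) + (0,1)
step 1: (82, 9)  from 9·(9,1) + (1,0)
(x₁, y₁) = (82, 9);  82² − 83·9² = 1 ✓

82 9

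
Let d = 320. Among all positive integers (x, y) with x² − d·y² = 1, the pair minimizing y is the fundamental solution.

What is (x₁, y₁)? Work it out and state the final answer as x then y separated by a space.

161 9

d=320: √d = [17; 1,7,1,34] (ℓ=4, even), read p_3/q_3
k=0  a_k=17  p_k/q_k = 17/1
k=1  a_k=1  p_k/q_k = 18/1
k=2  a_k=7  p_k/q_k = 143/8
k=3  a_k=1  p_k/q_k = 161/9
→ (161, 9).  Check: 161²=25921, 320·9²=25920, difference 1.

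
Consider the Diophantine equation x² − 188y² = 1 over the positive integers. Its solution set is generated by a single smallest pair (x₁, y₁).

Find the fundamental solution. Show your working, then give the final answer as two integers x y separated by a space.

d=188: √d = [13; 1,2,2,6,2,2,1,26] (ℓ=8, even), read p_7/q_7
step 0: (13, 1)  from 13·(1,0) + (0,1)
step 1: (14, 1)  from 1·(13,1) + (1,0)
step 2: (41, 3)  from 2·(14,1) + (13,1)
step 3: (96, 7)  from 2·(41,3) + (14,1)
…
step 6: (3277, 239)  from 2·(1330,97) + (617,45)
step 7: (4607, 336)  from 1·(3277,239) + (1330,97)
→ (4607, 336).  Check: 4607²=21224449, 188·336²=21224448, difference 1.

4607 336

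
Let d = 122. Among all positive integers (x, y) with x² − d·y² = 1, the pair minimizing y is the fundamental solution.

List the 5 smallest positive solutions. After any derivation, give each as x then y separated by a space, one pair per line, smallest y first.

243 22
118097 10692
57394899 5196290
27893802817 2525386248
13556330774163 1227332520238

√122 → a₀=11, period (22); ℓ=1 odd so k=1
k=0  a_k=11  p_k/q_k = 11/1
k=1  a_k=22  p_k/q_k = 243/22
→ (243, 22).  Check: 243²=59049, 122·22²=59048, difference 1.
(x_2, y_2) = (243·243 + 122·22·22, 243·22 + 22·243) = (118097, 10692)
(x_3, y_3) = (243·118097 + 122·22·10692, 243·10692 + 22·118097) = (57394899, 5196290)
(x_4, y_4) = (243·57394899 + 122·22·5196290, 243·5196290 + 22·57394899) = (27893802817, 2525386248)
(x_5, y_5) = (243·27893802817 + 122·22·2525386248, 243·2525386248 + 22·27893802817) = (13556330774163, 1227332520238)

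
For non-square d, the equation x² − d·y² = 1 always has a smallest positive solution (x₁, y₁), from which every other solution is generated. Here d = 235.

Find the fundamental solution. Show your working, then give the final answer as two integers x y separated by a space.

√235 = [15; 3,30, …], period ℓ=2 (even) → k=1
a_0=15:  p_0=15·1+0=15,  q_0=15·0+1=1
a_1=3:  p_1=3·15+1=46,  q_1=3·1+0=3
fundamental: x₁=46, y₁=3  (since 2116 − 235·9 = 1)

46 3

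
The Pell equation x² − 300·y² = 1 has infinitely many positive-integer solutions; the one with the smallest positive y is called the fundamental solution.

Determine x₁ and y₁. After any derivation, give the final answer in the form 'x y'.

1351 78

√300 = [17; 3,8,3,34, …], period ℓ=4 (even) → k=3
i=0: a=17 ⇒ p=17, q=1
i=1: a=3 ⇒ p=52, q=3
i=2: a=8 ⇒ p=433, q=25
i=3: a=3 ⇒ p=1351, q=78
(x₁, y₁) = (1351, 78);  1351² − 300·78² = 1 ✓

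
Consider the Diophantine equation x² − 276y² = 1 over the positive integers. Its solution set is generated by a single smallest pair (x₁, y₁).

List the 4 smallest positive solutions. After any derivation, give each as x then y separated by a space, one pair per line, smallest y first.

d=276: √d = [16; 1,1,1,1,2,2,2,1,1,1,1,32] (ℓ=12, even), read p_11/q_11
a_0=16:  p_0=16·1+0=16,  q_0=16·0+1=1
a_1=1:  p_1=1·16+1=17,  q_1=1·1+0=1
…
a_4=1:  p_4=1·50+33=83,  q_4=1·3+2=5
…
a_6=2:  p_6=2·216+83=515,  q_6=2·13+5=31
a_7=2:  p_7=2·515+216=1246,  q_7=2·31+13=75
a_8=1:  p_8=1·1246+515=1761,  q_8=1·75+31=106
a_9=1:  p_9=1·1761+1246=3007,  q_9=1·106+75=181
a_10=1:  p_10=1·3007+1761=4768,  q_10=1·181+106=287
a_11=1:  p_11=1·4768+3007=7775,  q_11=1·287+181=468
→ (7775, 468).  Check: 7775²=60450625, 276·468²=60450624, difference 1.
k=2:  x_2 = 7775·7775+276·468·468 = 120901249,  y_2 = 7775·468+468·7775 = 7277400
k=3:  x_3 = 7775·120901249+276·468·7277400 = 1880014414175,  y_3 = 7775·7277400+468·120901249 = 113163569532
k=4:  x_4 = 7775·1880014414175+276·468·113163569532 = 29234224019520001,  y_4 = 7775·113163569532+468·1880014414175 = 1759693498945200

7775 468
120901249 7277400
1880014414175 113163569532
29234224019520001 1759693498945200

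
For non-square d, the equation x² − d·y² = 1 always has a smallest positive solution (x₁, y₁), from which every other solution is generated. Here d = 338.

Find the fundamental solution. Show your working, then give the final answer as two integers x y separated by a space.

√338 = [18; 2,1,1,2,36, …], period ℓ=5 (odd) → k=9
i=0: a=18 ⇒ p=18, q=1
…
i=2: a=1 ⇒ p=55, q=3
i=3: a=1 ⇒ p=92, q=5
i=4: a=2 ⇒ p=239, q=13
…
i=8: a=1 ⇒ p=43958, q=2391
i=9: a=2 ⇒ p=114243, q=6214
fundamental: x₁=114243, y₁=6214  (since 13051463049 − 338·38613796 = 1)

114243 6214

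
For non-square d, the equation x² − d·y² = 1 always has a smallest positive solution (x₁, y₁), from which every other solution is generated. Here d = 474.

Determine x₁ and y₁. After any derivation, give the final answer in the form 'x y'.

193549 8890

√474 = [21; 1,3,2,1,1,…,3,1,42, …], period ℓ=14 (even) → k=13
k=0  a_k=21  p_k/q_k = 21/1
k=1  a_k=1  p_k/q_k = 22/1
k=2  a_k=3  p_k/q_k = 87/4
…
k=5  a_k=1  p_k/q_k = 479/22
…
k=7  a_k=6  p_k/q_k = 5051/232
k=8  a_k=1  p_k/q_k = 5813/267
k=9  a_k=1  p_k/q_k = 10864/499
k=10  a_k=1  p_k/q_k = 16677/766
k=11  a_k=2  p_k/q_k = 44218/2031
k=12  a_k=3  p_k/q_k = 149331/6859
k=13  a_k=1  p_k/q_k = 193549/8890
fundamental: x₁=193549, y₁=8890  (since 37461215401 − 474·79032100 = 1)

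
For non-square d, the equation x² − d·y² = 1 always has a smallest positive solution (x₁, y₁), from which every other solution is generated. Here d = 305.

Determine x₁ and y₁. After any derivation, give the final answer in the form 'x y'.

[17; 2,6,2,34] for √305; ℓ=4 ⇒ convergent index 3
step 0: (17, 1)  from 17·(1,0) + (0,1)
…
step 2: (227, 13)  from 6·(35,2) + (17,1)
step 3: (489, 28)  from 2·(227,13) + (35,2)
fundamental: x₁=489, y₁=28  (since 239121 − 305·784 = 1)

489 28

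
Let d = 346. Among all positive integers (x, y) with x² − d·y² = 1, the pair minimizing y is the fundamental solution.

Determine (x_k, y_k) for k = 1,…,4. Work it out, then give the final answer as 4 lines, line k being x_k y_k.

17299 930
598510801 32176140
20707276675699 1113230090790
716430357827323201 38515534648976280

√346 → a₀=18, period (1,1,1,1,36); ℓ=5 odd so k=9
a_0=18:  p_0=18·1+0=18,  q_0=18·0+1=1
…
a_3=1:  p_3=1·37+19=56,  q_3=1·2+1=3
…
a_8=1:  p_8=1·6901+3497=10398,  q_8=1·371+188=559
a_9=1:  p_9=1·10398+6901=17299,  q_9=1·559+371=930
fundamental: x₁=17299, y₁=930  (since 299255401 − 346·864900 = 1)
n=2: (17299,930)∘(17299,930) = (17299·17299+346·930·930, 17299·930+930·17299) = (598510801,32176140)
n=3: (598510801,32176140)∘(17299,930) = (17299·598510801+346·930·32176140, 17299·32176140+930·598510801) = (20707276675699,1113230090790)
n=4: (20707276675699,1113230090790)∘(17299,930) = (17299·20707276675699+346·930·1113230090790, 17299·1113230090790+930·20707276675699) = (716430357827323201,38515534648976280)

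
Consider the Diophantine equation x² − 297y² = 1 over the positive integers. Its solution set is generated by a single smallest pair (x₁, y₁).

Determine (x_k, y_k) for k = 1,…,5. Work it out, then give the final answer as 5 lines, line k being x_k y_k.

d=297: √d = [17; 4,3,1,1,2,1,1,3,4,34] (ℓ=10, even), read p_9/q_9
a_0=17:  p_0=17·1+0=17,  q_0=17·0+1=1
…
a_5=2:  p_5=2·517+293=1327,  q_5=2·30+17=77
…
a_7=1:  p_7=1·1844+1327=3171,  q_7=1·107+77=184
a_8=3:  p_8=3·3171+1844=11357,  q_8=3·184+107=659
a_9=4:  p_9=4·11357+3171=48599,  q_9=4·659+184=2820
→ (48599, 2820).  Check: 48599²=2361862801, 297·2820²=2361862800, difference 1.
k=2:  x_2 = 48599·48599+297·2820·2820 = 4723725601,  y_2 = 48599·2820+2820·48599 = 274098360
k=3:  x_3 = 48599·4723725601+297·2820·274098360 = 459136680917399,  y_3 = 48599·274098360+2820·4723725601 = 26641812392460
k=4:  x_4 = 48599·459136680917399+297·2820·26641812392460 = 44627167107085622401,  y_4 = 48599·26641812392460+2820·459136680917399 = 2589530880648228720
k=5:  x_5 = 48599·44627167107085622401+297·2820·2589530880648228720 = 4337671388015371645214999,  y_5 = 48599·2589530880648228720+2820·44627167107085622401 = 251697222510604722734100

48599 2820
4723725601 274098360
459136680917399 26641812392460
44627167107085622401 2589530880648228720
4337671388015371645214999 251697222510604722734100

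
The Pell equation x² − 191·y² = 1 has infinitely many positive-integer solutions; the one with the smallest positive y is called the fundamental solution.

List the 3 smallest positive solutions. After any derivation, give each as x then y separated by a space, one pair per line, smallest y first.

√191 = [13; 1,4,1,1,3,…,4,1,26, …], period ℓ=16 (even) → k=15
a_0=13:  p_0=13·1+0=13,  q_0=13·0+1=1
a_1=1:  p_1=1·13+1=14,  q_1=1·1+0=1
…
a_3=1:  p_3=1·69+14=83,  q_3=1·5+1=6
…
a_5=3:  p_5=3·152+83=539,  q_5=3·11+6=39
a_6=2:  p_6=2·539+152=1230,  q_6=2·39+11=89
…
a_8=13:  p_8=13·2999+1230=40217,  q_8=13·217+89=2910
a_9=2:  p_9=2·40217+2999=83433,  q_9=2·2910+217=6037
…
a_11=3:  p_11=3·207083+83433=704682,  q_11=3·14984+6037=50989
a_12=1:  p_12=1·704682+207083=911765,  q_12=1·50989+14984=65973
…
a_14=4:  p_14=4·1616447+911765=7377553,  q_14=4·116962+65973=533821
a_15=1:  p_15=1·7377553+1616447=8994000,  q_15=1·533821+116962=650783
→ (8994000, 650783).  Check: 8994000²=80892036000000, 191·650783²=80892035999999, difference 1.
(8994000+650783√191)^2 = 161784071999999 + 11706284604000√191
(8994000+650783√191)^3 = 2910171887135973018000 + 210572647456751349217√191

8994000 650783
161784071999999 11706284604000
2910171887135973018000 210572647456751349217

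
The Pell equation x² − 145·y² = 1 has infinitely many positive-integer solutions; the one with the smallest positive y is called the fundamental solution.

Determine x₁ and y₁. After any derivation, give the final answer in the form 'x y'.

289 24

√145 = [12; 24, …], period ℓ=1 (odd) → k=1
k=0  a_k=12  p_k/q_k = 12/1
k=1  a_k=24  p_k/q_k = 289/24
(x₁, y₁) = (289, 24);  289² − 145·24² = 1 ✓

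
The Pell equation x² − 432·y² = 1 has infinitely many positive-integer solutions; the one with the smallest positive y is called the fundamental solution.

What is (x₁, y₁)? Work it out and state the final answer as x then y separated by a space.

√432 = [20; 1,3,1,1,1,3,1,40, …], period ℓ=8 (even) → k=7
step 0: (20, 1)  from 20·(1,0) + (0,1)
…
step 4: (187, 9)  from 1·(104,5) + (83,4)
…
step 6: (1060, 51)  from 3·(291,14) + (187,9)
step 7: (1351, 65)  from 1·(1060,51) + (291,14)
→ (1351, 65).  Check: 1351²=1825201, 432·65²=1825200, difference 1.

1351 65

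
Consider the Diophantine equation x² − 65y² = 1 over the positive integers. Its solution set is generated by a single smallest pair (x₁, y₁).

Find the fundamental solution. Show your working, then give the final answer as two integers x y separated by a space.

d=65: √d = [8; 16] (ℓ=1, odd), read p_1/q_1
k=0  a_k=8  p_k/q_k = 8/1
k=1  a_k=16  p_k/q_k = 129/16
→ (129, 16).  Check: 129²=16641, 65·16²=16640, difference 1.

129 16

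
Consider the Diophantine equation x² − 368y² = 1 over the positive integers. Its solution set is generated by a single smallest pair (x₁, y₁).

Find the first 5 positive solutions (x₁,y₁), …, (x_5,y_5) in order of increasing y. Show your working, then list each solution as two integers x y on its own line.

1151 60
2649601 138120
6099380351 317952180
14040770918401 731925780240
32321848554778751 1684892828160300

√368 = [19; 5,2,5,38, …], period ℓ=4 (even) → k=3
step 0: (19, 1)  from 19·(1,0) + (0,1)
…
step 2: (211, 11)  from 2·(96,5) + (19,1)
step 3: (1151, 60)  from 5·(211,11) + (96,5)
→ (1151, 60).  Check: 1151²=1324801, 368·60²=1324800, difference 1.
(1151+60√368)^2 = 2649601 + 138120√368
(1151+60√368)^3 = 6099380351 + 317952180√368
(1151+60√368)^4 = 14040770918401 + 731925780240√368
(1151+60√368)^5 = 32321848554778751 + 1684892828160300√368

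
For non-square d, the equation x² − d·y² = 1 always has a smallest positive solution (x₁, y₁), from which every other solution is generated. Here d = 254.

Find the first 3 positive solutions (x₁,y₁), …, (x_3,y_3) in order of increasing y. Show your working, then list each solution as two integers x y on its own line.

√254 → a₀=15, period (1,14,1,30); ℓ=4 even so k=3
step 0: (15, 1)  from 15·(1,0) + (0,1)
step 1: (16, 1)  from 1·(15,1) + (1,0)
step 2: (239, 15)  from 14·(16,1) + (15,1)
step 3: (255, 16)  from 1·(239,15) + (16,1)
→ (255, 16).  Check: 255²=65025, 254·16²=65024, difference 1.
n=2: (255,16)∘(255,16) = (255·255+254·16·16, 255·16+16·255) = (130049,8160)
n=3: (130049,8160)∘(255,16) = (255·130049+254·16·8160, 255·8160+16·130049) = (66324735,4161584)

255 16
130049 8160
66324735 4161584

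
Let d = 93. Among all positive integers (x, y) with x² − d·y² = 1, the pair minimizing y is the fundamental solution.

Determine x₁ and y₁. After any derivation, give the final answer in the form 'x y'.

√93 → a₀=9, period (1,1,1,4,6,4,1,1,1,18); ℓ=10 even so k=9
step 0: (9, 1)  from 9·(1,0) + (0,1)
…
step 7: (4330, 449)  from 1·(3491,362) + (839,87)
step 8: (7821, 811)  from 1·(4330,449) + (3491,362)
step 9: (12151, 1260)  from 1·(7821,811) + (4330,449)
(x₁, y₁) = (12151, 1260);  12151² − 93·1260² = 1 ✓

12151 1260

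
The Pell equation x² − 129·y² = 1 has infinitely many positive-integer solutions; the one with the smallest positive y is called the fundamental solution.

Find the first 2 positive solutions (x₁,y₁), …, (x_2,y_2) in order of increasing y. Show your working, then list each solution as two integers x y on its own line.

16855 1484
568182049 50025640

[11; 2,1,3,1,6,1,3,1,2,22] for √129; ℓ=10 ⇒ convergent index 9
a_0=11:  p_0=11·1+0=11,  q_0=11·0+1=1
…
a_4=1:  p_4=1·125+34=159,  q_4=1·11+3=14
…
a_7=3:  p_7=3·1238+1079=4793,  q_7=3·109+95=422
a_8=1:  p_8=1·4793+1238=6031,  q_8=1·422+109=531
a_9=2:  p_9=2·6031+4793=16855,  q_9=2·531+422=1484
(x₁, y₁) = (16855, 1484);  16855² − 129·1484² = 1 ✓
(x_2, y_2) = (16855·16855 + 129·1484·1484, 16855·1484 + 1484·16855) = (568182049, 50025640)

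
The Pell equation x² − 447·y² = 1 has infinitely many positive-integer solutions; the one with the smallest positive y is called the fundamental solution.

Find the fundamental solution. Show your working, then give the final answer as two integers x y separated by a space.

148 7

[21; 7,42] for √447; ℓ=2 ⇒ convergent index 1
i=0: a=21 ⇒ p=21, q=1
i=1: a=7 ⇒ p=148, q=7
fundamental: x₁=148, y₁=7  (since 21904 − 447·49 = 1)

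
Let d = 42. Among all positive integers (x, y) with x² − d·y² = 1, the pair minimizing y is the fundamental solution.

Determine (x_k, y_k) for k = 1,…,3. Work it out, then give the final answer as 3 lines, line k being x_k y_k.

d=42: √d = [6; 2,12] (ℓ=2, even), read p_1/q_1
a_0=6:  p_0=6·1+0=6,  q_0=6·0+1=1
a_1=2:  p_1=2·6+1=13,  q_1=2·1+0=2
→ (13, 2).  Check: 13²=169, 42·2²=168, difference 1.
k=2:  x_2 = 13·13+42·2·2 = 337,  y_2 = 13·2+2·13 = 52
k=3:  x_3 = 13·337+42·2·52 = 8749,  y_3 = 13·52+2·337 = 1350

13 2
337 52
8749 1350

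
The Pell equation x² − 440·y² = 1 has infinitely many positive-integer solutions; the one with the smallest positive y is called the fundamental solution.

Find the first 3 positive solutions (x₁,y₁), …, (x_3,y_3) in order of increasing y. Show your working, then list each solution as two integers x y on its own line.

√440 = [20; 1,40, …], period ℓ=2 (even) → k=1
step 0: (20, 1)  from 20·(1,0) + (0,1)
step 1: (21, 1)  from 1·(20,1) + (1,0)
→ (21, 1).  Check: 21²=441, 440·1²=440, difference 1.
(x_2, y_2) = (21·21 + 440·1·1, 21·1 + 1·21) = (881, 42)
(x_3, y_3) = (21·881 + 440·1·42, 21·42 + 1·881) = (36981, 1763)

21 1
881 42
36981 1763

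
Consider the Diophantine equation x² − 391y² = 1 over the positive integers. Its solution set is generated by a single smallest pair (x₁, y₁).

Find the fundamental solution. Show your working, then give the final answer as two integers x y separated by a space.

7338680 371133

√391 = [19; 1,3,2,2,1,…,3,1,38, …], period ℓ=16 (even) → k=15
a_0=19:  p_0=19·1+0=19,  q_0=19·0+1=1
a_1=1:  p_1=1·19+1=20,  q_1=1·1+0=1
a_2=3:  p_2=3·20+19=79,  q_2=3·1+1=4
a_3=2:  p_3=2·79+20=178,  q_3=2·4+1=9
…
a_6=1:  p_6=1·613+435=1048,  q_6=1·31+22=53
a_7=2:  p_7=2·1048+613=2709,  q_7=2·53+31=137
…
a_14=3:  p_14=3·1660597+696292=5678083,  q_14=3·83980+35213=287153
a_15=1:  p_15=1·5678083+1660597=7338680,  q_15=1·287153+83980=371133
→ (7338680, 371133).  Check: 7338680²=53856224142400, 391·371133²=53856224142399, difference 1.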